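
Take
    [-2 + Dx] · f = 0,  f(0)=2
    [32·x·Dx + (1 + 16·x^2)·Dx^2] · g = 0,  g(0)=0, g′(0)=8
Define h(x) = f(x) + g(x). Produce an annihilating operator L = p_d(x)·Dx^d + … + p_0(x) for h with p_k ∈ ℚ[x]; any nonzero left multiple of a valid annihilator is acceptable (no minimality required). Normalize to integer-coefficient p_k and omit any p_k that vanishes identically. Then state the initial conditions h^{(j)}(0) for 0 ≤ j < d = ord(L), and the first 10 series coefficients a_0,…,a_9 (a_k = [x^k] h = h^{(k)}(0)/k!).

L = (32 - 64·x - 1536·x^2 - 1024·x^3)·Dx + (-18 + 704·x^2 - 512·x^4)·Dx^2 + (1 + 16·x + 32·x^2 + 256·x^3 + 256·x^4)·Dx^3  (order 3).
h: a_k = 2, 12, 4, -40, 4/3, 6152/15, 8/45, -1474544/315, 4/315, 165150728/2835, …
ICs: h(0) = 2, h′(0) = 12, h′′(0) = 8.

f: a_k = 2, 4, 4, 8/3, 4/3, 8/15, 8/45, 16/315, 4/315, 8/2835, …
g: a_k = 0, 8, 0, -128/3, 0, 2048/5, 0, -32768/7, 0, 524288/9, …
f+g: L₀ = lclm(L_f,L_g), ord ≤ 1+2.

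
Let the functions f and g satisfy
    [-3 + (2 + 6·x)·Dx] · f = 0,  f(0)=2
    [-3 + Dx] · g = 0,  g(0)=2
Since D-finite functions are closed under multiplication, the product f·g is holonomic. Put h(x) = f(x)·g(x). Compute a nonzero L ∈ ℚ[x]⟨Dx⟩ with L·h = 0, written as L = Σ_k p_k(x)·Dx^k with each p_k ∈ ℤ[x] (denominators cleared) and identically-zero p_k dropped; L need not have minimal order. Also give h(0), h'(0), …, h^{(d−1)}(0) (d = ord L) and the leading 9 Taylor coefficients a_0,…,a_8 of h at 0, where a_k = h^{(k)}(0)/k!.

L = (-9 - 18·x) + (2 + 6·x)·Dx  (order 1).
h: a_k = 4, 18, 63/2, 153/4, 891/32, 8667/320, -7209/1280, 818667/17920, -28832679/286720, …
ICs: h(0) = 4.

f: a_k = 2, 3, -9/4, 27/8, -405/64, 1701/128, -15309/512, 72171/1024, -2814669/16384, …
g: a_k = 2, 6, 9, 9, 27/4, 81/20, 81/40, 243/280, 729/2240, …
h₀=f·g: eliminate ⇒ L₀, order ≤ 1·1.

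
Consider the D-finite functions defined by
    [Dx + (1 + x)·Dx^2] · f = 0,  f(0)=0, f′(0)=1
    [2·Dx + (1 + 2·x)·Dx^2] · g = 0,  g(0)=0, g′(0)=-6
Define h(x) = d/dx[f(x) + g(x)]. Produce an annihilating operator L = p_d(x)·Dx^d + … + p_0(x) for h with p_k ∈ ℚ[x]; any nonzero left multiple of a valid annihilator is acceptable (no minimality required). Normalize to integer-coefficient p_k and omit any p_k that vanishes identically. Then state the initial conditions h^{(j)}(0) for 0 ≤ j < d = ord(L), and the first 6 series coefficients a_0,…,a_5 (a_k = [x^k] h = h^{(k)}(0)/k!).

L = 4 + (6 + 8·x)·Dx + (1 + 3·x + 2·x^2)·Dx^2  (order 2).
h: a_k = -5, 11, -23, 47, -95, 191, …
ICs: h(0) = -5, h′(0) = 11.

f: a_k = 0, 1, -1/2, 1/3, -1/4, 1/5, …
g: a_k = 0, -6, 6, -8, 12, -96/5, …
L₀ := lclm(L_f,L_g); ord L₀ ≤ 2+2.
h₀' ⇒ L via d/dx closure of L₀.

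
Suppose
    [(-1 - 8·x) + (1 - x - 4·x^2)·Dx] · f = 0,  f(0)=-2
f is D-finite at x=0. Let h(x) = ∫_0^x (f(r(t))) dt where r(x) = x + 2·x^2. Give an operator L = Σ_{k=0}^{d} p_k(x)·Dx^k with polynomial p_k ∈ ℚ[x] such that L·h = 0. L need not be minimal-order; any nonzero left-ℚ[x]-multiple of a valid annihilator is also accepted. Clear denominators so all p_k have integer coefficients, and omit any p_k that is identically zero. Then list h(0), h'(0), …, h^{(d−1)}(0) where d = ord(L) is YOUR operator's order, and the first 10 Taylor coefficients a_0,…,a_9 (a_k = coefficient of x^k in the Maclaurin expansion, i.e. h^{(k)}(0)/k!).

f: a_k = -2, -2, -10, -18, -58, -130, -362, -882, -2330, -5858, …
h₀=f(r): pull back L_f along r ⇒ L₀.
Integrate: L := L₀·Dx.
L = (1 + 12·x + 48·x^2 + 64·x^3)·Dx + (-1 + x + 6·x^2 + 16·x^3 + 16·x^4)·Dx^2  (order 2).
h: a_k = 0, -2, -1, -14/3, -29/2, -206/5, -135, -3198/7, -6141/4, -47726/9, …
ICs: h(0) = 0, h′(0) = -2.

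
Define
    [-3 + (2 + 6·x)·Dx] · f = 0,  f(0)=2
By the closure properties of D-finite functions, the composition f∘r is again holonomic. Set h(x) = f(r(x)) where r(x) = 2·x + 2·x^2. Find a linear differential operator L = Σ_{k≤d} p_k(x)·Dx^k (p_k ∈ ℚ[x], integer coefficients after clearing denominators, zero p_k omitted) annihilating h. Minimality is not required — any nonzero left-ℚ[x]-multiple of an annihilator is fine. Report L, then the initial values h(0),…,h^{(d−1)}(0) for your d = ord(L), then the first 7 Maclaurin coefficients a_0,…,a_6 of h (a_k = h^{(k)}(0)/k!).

f: a_k = 2, 3, -9/4, 27/8, -405/64, 1701/128, -15309/512, …
Substitute x→r, Dx→(1/r')Dx; clear ⇒ L₀.
L = (-3 - 6·x) + (1 + 6·x + 6·x^2)·Dx  (order 1).
h: a_k = 2, 6, -3, 9, -117/4, 405/4, -2943/8, …
ICs: h(0) = 2.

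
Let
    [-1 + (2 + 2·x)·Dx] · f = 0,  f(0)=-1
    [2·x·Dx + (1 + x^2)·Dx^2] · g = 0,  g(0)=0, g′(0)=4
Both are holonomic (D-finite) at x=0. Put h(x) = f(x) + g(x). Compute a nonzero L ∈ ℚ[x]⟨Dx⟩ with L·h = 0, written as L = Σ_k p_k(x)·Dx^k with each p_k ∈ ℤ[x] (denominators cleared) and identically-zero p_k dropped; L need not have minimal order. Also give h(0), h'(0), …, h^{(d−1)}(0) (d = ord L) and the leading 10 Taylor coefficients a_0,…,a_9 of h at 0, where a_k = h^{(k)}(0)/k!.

f: a_k = -1, -1/2, 1/8, -1/16, 5/128, -7/256, 21/1024, -33/2048, 429/32768, -715/65536, …
g: a_k = 0, 4, 0, -4/3, 0, 4/5, 0, -4/7, 0, 4/9, …
Sum ⇒ L₀ = lclm(L_f,L_g) in ℚ(x)⟨Dx⟩.
L = (-4 - 10·x + 12·x^2 + 6·x^3)·Dx + (-11 - 16·x + 10·x^2 + 48·x^3 + 21·x^4)·Dx^2 + (-2 + 6·x + 12·x^2 + 12·x^3 + 14·x^4 + 6·x^5)·Dx^3  (order 3).
h: a_k = -1, 7/2, 1/8, -67/48, 5/128, 989/1280, 21/1024, -8423/14336, 429/32768, 255709/589824, …
ICs: h(0) = -1, h′(0) = 7/2, h′′(0) = 1/4.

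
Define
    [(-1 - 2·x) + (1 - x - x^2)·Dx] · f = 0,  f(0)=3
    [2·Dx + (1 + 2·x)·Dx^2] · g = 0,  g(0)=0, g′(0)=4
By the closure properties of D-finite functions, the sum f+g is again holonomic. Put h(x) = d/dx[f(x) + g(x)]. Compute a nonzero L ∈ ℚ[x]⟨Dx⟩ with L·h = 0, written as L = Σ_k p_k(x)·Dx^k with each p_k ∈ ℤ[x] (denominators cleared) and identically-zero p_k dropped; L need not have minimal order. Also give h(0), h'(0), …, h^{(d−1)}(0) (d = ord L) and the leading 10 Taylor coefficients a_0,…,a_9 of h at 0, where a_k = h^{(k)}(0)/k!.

f: a_k = 3, 3, 6, 9, 15, 24, 39, 63, 102, 165, …
g: a_k = 0, 4, -4, 16/3, -8, 64/5, -64/3, 256/7, -64, 1024/9, …
L₀ := lclm(L_f,L_g); ord L₀ ≤ 1+2.
h=h₀': d/dx-closure on L₀ ⇒ L.
L = (34 + 92·x + 116·x^2 + 48·x^3 + 24·x^4) + (5 + 60·x + 170·x^2 + 180·x^3 + 100·x^4 + 40·x^5)·Dx + (-3 - 11·x - 5·x^2 + 20·x^3 + 30·x^4 + 24·x^5 + 8·x^6)·Dx^2  (order 2).
h: a_k = 7, 4, 43, 28, 184, 106, 697, 304, 2509, 622, …
ICs: h(0) = 7, h′(0) = 4.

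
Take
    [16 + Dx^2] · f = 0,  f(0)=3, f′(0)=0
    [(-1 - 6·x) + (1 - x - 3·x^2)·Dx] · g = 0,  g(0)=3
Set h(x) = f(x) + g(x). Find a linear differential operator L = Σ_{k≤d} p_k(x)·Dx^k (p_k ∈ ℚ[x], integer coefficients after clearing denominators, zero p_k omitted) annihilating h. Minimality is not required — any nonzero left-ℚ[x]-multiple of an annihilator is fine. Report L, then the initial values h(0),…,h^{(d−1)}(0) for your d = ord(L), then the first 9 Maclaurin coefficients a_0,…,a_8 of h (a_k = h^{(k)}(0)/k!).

f: a_k = 3, 0, -24, 0, 32, 0, -256/15, 0, 512/105, …
g: a_k = 3, 3, 12, 21, 57, 120, 291, 651, 1524, …
f+g: L₀ = lclm(L_f,L_g), ord ≤ 2+1.
L = (-464 - 2816·x - 416·x^2 - 2112·x^3 - 5760·x^4 - 6912·x^5) + (192 - 304·x - 672·x^2 + 1312·x^3 + 1008·x^4 - 3456·x^5 - 3456·x^6)·Dx + (-29 - 176·x - 26·x^2 - 132·x^3 - 360·x^4 - 432·x^5)·Dx^2 + (12 - 19·x - 42·x^2 + 82·x^3 + 63·x^4 - 216·x^5 - 216·x^6)·Dx^3  (order 3).
h: a_k = 6, 3, -12, 21, 89, 120, 4109/15, 651, 160532/105, …
ICs: h(0) = 6, h′(0) = 3, h′′(0) = -24.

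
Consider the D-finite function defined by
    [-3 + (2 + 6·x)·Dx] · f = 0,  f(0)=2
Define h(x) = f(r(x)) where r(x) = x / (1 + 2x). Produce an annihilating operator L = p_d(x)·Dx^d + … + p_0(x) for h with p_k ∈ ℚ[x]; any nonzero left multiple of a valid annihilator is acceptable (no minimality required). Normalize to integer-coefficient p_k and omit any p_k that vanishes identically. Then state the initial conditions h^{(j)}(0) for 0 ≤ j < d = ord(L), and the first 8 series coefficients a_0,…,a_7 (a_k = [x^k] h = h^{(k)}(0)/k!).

f: a_k = 2, 3, -9/4, 27/8, -405/64, 1701/128, -15309/512, 72171/1024, …
Change of var in L_f (x↦r) gives L₀.
L = -3 + (2 + 14·x + 20·x^2)·Dx  (order 1).
h: a_k = 2, 3, -33/4, 195/8, -4965/64, 33909/128, -492501/512, 3761283/1024, …
ICs: h(0) = 2.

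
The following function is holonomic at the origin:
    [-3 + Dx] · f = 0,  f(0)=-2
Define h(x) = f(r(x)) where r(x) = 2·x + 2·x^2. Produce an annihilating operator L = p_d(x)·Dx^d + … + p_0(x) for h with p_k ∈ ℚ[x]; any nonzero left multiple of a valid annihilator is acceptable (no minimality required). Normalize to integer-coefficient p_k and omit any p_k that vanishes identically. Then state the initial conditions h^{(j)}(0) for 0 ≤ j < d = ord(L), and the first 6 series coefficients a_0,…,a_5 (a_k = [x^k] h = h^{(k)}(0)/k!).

L = (-6 - 12·x) + Dx  (order 1).
h: a_k = -2, -12, -48, -144, -360, -3888/5, …
ICs: h(0) = -2.

f: a_k = -2, -6, -9, -9, -27/4, -81/20, …
h₀=f(r): pull back L_f along r ⇒ L₀.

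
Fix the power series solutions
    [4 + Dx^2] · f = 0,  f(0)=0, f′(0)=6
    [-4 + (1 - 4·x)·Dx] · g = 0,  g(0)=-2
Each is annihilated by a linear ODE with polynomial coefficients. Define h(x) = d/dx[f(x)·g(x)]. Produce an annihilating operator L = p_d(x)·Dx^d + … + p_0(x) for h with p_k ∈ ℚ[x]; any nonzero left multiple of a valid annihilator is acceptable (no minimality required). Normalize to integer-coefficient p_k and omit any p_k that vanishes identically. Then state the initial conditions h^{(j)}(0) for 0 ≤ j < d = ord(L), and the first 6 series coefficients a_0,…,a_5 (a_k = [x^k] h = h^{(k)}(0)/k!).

f: a_k = 0, 6, 0, -4, 0, 4/5, …
g: a_k = -2, -8, -32, -128, -512, -2048, …
h₀=f·g: eliminate ⇒ L₀, order ≤ 2·1.
h₀' ⇒ L via d/dx closure of L₀.
L = (-28 - 32·x + 64·x^2) + (-8 + 32·x)·Dx + (1 - 8·x + 16·x^2)·Dx^2  (order 2).
h: a_k = -12, -96, -552, -2944, -14728, -353472/5, …
ICs: h(0) = -12, h′(0) = -96.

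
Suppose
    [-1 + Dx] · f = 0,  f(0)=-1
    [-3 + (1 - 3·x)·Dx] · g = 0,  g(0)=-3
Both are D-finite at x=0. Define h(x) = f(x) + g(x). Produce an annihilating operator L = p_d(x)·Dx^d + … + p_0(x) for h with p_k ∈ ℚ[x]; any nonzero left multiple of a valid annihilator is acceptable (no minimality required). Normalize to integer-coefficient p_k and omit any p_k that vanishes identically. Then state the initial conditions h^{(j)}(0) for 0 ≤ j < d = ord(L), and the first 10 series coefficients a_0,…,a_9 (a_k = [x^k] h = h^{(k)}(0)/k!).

f: a_k = -1, -1, -1/2, -1/6, -1/24, -1/120, -1/720, -1/5040, -1/40320, -1/362880, …
g: a_k = -3, -9, -27, -81, -243, -729, -2187, -6561, -19683, -59049, …
h₀=f+g: left-lcm gives L₀, ord ≤ 2.
L = (15 + 9·x) + (-17 - 6·x + 9·x^2)·Dx + (2 - 3·x - 9·x^2)·Dx^2  (order 2).
h: a_k = -4, -10, -55/2, -487/6, -5833/24, -87481/120, -1574641/720, -33067441/5040, -793618561/40320, -21427701121/362880, …
ICs: h(0) = -4, h′(0) = -10.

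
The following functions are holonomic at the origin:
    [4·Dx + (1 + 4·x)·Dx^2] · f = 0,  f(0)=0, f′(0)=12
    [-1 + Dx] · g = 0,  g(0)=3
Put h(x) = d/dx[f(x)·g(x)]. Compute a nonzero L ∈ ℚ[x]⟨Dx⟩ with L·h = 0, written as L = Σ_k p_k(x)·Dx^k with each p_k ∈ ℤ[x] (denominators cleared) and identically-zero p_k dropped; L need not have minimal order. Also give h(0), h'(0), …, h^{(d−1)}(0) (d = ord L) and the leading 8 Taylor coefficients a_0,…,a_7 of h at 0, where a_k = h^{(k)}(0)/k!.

L = (25 - 24·x + 16·x^2) + (-22 + 32·x - 32·x^2)·Dx + (-3 - 8·x + 16·x^2)·Dx^2  (order 2).
h: a_k = 36, -72, 414, -1656, 13527/2, -27357, 2205587/20, -2218006/5, …
ICs: h(0) = 36, h′(0) = -72.

f: a_k = 0, 12, -24, 64, -192, 3072/5, -2048, 49152/7, …
g: a_k = 3, 3, 3/2, 1/2, 1/8, 1/40, 1/240, 1/1680, …
Sym-product of L_f,L_g gives L₀ (≤ ord 2).
h=h₀': d/dx-closure on L₀ ⇒ L.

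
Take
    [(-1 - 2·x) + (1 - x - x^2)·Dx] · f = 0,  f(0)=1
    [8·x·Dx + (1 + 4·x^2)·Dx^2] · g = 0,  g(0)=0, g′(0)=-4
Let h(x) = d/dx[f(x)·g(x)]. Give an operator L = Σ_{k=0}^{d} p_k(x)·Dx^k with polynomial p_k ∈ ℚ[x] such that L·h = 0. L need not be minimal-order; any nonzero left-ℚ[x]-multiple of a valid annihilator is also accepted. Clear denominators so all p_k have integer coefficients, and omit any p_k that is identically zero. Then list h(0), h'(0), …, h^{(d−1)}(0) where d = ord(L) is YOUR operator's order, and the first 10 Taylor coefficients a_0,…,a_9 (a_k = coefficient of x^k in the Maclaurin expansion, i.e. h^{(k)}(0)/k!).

L = (-10 + 264·x^2 + 384·x^3 + 576·x^4) + (7 + 22·x + 12·x^2 + 88·x^3 + 384·x^4 + 384·x^5)·Dx + (-1 - 3·x - 11·x^2 + 4·x^3 - 16·x^4 + 64·x^5 + 48·x^6)·Dx^2  (order 2).
h: a_k = -4, -8, -8, -80/3, -332/3, -864/5, -1508/15, -36256/105, -10792/7, -135112/63, …
ICs: h(0) = -4, h′(0) = -8.

f: a_k = 1, 1, 2, 3, 5, 8, 13, 21, 34, 55, …
g: a_k = 0, -4, 0, 16/3, 0, -64/5, 0, 256/7, 0, -1024/9, …
h₀=f·g: eliminate ⇒ L₀, order ≤ 1·2.
h=h₀': d/dx-closure on L₀ ⇒ L.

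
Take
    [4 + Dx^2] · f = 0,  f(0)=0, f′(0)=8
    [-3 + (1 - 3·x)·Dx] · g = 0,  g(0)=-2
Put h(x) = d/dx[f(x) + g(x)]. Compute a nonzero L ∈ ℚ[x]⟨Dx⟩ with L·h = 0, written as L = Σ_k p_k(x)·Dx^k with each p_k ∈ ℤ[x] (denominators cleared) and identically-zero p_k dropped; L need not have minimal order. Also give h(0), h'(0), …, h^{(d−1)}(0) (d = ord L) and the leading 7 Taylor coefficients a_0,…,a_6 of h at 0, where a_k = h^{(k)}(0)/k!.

f: a_k = 0, 8, 0, -16/3, 0, 16/15, 0, …
g: a_k = -2, -6, -18, -54, -162, -486, -1458, …
Weyl lclm of L_f,L_g ⇒ L₀ (ord ≤ 3).
h=h₀': d/dx-closure on L₀ ⇒ L.
L = (1344 - 288·x + 432·x^2) + (-116 + 396·x - 216·x^2 + 216·x^3)·Dx + (336 - 72·x + 108·x^2)·Dx^2 + (-29 + 99·x - 54·x^2 + 54·x^3)·Dx^3  (order 3).
h: a_k = 2, -36, -178, -648, -7274/3, -8748, -1377842/45, …
ICs: h(0) = 2, h′(0) = -36, h′′(0) = -356.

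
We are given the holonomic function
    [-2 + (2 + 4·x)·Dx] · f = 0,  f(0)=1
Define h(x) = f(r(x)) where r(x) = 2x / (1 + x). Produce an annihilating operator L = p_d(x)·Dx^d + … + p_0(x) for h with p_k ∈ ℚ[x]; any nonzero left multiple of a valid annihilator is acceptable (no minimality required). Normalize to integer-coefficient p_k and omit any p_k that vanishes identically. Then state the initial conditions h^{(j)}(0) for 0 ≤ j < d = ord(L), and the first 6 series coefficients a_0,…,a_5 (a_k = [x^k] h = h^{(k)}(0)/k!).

L = -2 + (1 + 6·x + 5·x^2)·Dx  (order 1).
h: a_k = 1, 2, -4, 10, -30, 102, …
ICs: h(0) = 1.

f: a_k = 1, 1, -1/2, 1/2, -5/8, 7/8, …
f∘r: x↦r, Dx↦Dx/r' in L_f ⇒ L₀.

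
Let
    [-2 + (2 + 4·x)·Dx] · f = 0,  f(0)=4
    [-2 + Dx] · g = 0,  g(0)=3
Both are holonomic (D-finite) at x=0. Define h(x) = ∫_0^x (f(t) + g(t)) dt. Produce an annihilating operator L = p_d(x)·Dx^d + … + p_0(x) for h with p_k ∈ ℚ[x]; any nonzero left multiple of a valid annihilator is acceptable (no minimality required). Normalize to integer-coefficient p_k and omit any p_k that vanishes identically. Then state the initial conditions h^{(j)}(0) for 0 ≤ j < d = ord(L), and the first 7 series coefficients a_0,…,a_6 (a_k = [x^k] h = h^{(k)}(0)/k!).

f: a_k = 4, 4, -2, 2, -5/2, 7/2, -21/4, …
g: a_k = 3, 6, 6, 4, 2, 4/5, 4/15, …
h₀=f+g: left-lcm gives L₀, ord ≤ 2.
Integrate: L := L₀·Dx.
L = (6 + 8·x)·Dx + (-5 - 16·x - 16·x^2)·Dx^2 + (1 + 6·x + 8·x^2)·Dx^3  (order 3).
h: a_k = 0, 7, 5, 4/3, 3/2, -1/10, 43/60, …
ICs: h(0) = 0, h′(0) = 7, h′′(0) = 10.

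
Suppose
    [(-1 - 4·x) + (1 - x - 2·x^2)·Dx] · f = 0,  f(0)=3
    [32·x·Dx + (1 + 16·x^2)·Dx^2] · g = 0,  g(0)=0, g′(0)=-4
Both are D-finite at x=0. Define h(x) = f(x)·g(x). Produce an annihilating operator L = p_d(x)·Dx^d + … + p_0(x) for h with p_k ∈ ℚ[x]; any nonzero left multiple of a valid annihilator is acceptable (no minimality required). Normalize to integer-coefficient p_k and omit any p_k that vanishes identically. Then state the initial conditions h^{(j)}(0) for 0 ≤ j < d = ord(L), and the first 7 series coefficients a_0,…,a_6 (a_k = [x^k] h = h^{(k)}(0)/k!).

L = (4 + 32·x + 192·x^2) + (2 - 24·x + 64·x^2 + 192·x^3)·Dx + (-1 + x - 14·x^2 + 16·x^3 + 32·x^4)·Dx^2  (order 2).
h: a_k = 0, -12, -12, 28, 4, -2772/5, -2732/5, …
ICs: h(0) = 0, h′(0) = -12.

f: a_k = 3, 3, 9, 15, 33, 63, 129, …
g: a_k = 0, -4, 0, 64/3, 0, -1024/5, 0, …
h₀=f·g: eliminate ⇒ L₀, order ≤ 1·2.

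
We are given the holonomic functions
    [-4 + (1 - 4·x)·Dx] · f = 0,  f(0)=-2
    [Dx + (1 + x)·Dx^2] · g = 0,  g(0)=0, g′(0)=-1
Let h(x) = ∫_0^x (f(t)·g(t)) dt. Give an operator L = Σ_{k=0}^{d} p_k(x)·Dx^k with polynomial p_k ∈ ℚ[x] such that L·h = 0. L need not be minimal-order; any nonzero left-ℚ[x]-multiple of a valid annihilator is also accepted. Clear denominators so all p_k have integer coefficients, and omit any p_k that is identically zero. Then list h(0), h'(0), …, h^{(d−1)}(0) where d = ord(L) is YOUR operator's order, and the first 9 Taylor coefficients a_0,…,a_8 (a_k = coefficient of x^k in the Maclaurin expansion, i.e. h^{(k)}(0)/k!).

f: a_k = -2, -8, -32, -128, -512, -2048, -8192, -32768, -131072, …
g: a_k = 0, -1, 1/2, -1/3, 1/4, -1/5, 1/6, -1/7, 1/8, …
Product ⇒ symmetric product L₀, ord ≤ 2.
h=∫h₀ ⇒ L = L₀·Dx.
L = 4·Dx + (7 + 12·x)·Dx^2 + (-1 + 3·x + 4·x^2)·Dx^3  (order 3).
h: a_k = 0, 0, 1, 7/3, 43/6, 137/6, 3428/45, 3917/15, 383881/420, …
ICs: h(0) = 0, h′(0) = 0, h′′(0) = 2.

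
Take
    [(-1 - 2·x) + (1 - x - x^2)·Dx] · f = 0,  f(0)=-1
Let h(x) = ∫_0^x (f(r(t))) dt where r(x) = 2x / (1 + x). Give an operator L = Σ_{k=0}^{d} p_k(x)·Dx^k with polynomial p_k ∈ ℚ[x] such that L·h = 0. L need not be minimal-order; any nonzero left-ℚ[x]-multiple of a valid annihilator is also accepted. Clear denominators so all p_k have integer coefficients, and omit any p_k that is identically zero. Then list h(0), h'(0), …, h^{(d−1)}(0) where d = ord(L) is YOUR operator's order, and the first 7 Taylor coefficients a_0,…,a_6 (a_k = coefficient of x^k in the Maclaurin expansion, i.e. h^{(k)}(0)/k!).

f: a_k = -1, -1, -2, -3, -5, -8, -13, …
f∘r: x↦r, Dx↦Dx/r' in L_f ⇒ L₀.
Integrate: L := L₀·Dx.
L = (2 + 10·x)·Dx + (-1 - x + 5·x^2 + 5·x^3)·Dx^2  (order 2).
h: a_k = 0, -1, -1, -2, -5/2, -6, -25/3, …
ICs: h(0) = 0, h′(0) = -1.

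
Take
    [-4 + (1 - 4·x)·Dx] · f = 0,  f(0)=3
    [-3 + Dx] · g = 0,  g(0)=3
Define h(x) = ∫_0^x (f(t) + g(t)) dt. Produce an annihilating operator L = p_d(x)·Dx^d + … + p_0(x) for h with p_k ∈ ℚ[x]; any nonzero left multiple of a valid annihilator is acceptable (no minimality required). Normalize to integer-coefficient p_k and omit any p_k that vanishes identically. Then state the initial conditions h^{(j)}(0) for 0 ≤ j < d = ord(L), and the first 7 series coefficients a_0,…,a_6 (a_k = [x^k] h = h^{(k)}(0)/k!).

f: a_k = 3, 12, 48, 192, 768, 3072, 12288, …
g: a_k = 3, 9, 27/2, 27/2, 81/8, 243/40, 243/80, …
Weyl lclm of L_f,L_g ⇒ L₀ (ord ≤ 2).
Integrate: L := L₀·Dx.
L = (-60 - 144·x)·Dx + (23 + 72·x - 144·x^2)·Dx^2 + (-1 - 8·x + 48·x^2)·Dx^3  (order 3).
h: a_k = 0, 6, 21/2, 41/2, 411/8, 1245/8, 41041/80, …
ICs: h(0) = 0, h′(0) = 6, h′′(0) = 21.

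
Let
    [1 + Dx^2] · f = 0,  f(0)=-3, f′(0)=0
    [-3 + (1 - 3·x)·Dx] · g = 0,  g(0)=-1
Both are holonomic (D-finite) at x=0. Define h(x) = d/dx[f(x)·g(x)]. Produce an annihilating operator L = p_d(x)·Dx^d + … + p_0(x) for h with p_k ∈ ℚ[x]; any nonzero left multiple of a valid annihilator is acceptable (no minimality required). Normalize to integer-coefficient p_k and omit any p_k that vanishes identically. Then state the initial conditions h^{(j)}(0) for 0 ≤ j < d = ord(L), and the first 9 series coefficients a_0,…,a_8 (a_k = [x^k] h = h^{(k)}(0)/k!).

f: a_k = -3, 0, 3/2, 0, -1/8, 0, 1/240, 0, -1/13440, …
g: a_k = -1, -3, -9, -27, -81, -243, -729, -2187, -6561, …
h₀=f·g: eliminate ⇒ L₀, order ≤ 2·1.
Derive L from L₀ (diff closure).
L = (-17 - 6·x + 9·x^2) + (-6 + 18·x)·Dx + (1 - 6·x + 9·x^2)·Dx^2  (order 2).
h: a_k = 9, 51, 459/2, 1837/2, 27555/8, 495989/40, 3471923/80, 249978457/1680, 2249806113/4480, …
ICs: h(0) = 9, h′(0) = 51.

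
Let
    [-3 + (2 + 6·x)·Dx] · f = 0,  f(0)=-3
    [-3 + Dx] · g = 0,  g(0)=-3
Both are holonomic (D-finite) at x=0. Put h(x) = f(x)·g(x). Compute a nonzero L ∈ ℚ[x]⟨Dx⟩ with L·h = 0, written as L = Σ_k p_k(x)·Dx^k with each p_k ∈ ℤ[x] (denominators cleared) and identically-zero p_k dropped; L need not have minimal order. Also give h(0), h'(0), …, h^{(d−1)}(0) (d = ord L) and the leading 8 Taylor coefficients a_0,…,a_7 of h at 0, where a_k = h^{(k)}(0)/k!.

f: a_k = -3, -9/2, 27/8, -81/16, 1215/128, -5103/256, 45927/1024, -216513/2048, …
g: a_k = -3, -9, -27/2, -27/2, -81/8, -243/40, -243/80, -729/560, …
Sym-product of L_f,L_g gives L₀ (≤ ord 1).
L = (-9 - 18·x) + (2 + 6·x)·Dx  (order 1).
h: a_k = 9, 81/2, 567/8, 1377/16, 8019/128, 78003/1280, -64881/5120, 7368003/71680, …
ICs: h(0) = 9.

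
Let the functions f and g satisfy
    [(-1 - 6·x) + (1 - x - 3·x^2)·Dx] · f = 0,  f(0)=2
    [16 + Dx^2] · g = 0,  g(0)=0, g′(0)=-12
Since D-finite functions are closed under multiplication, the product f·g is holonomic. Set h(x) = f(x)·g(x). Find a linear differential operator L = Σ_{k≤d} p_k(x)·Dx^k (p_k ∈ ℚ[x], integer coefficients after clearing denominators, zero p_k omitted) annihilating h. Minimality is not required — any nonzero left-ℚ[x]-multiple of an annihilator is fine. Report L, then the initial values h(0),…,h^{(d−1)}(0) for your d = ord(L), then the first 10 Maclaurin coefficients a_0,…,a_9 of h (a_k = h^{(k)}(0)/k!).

f: a_k = 2, 2, 8, 14, 38, 80, 194, 434, 1016, 2318, …
g: a_k = 0, -12, 0, 32, 0, -128/5, 0, 1024/105, 0, -2048/945, …
Product ⇒ symmetric product L₀, ord ≤ 2.
L = (-10 + 16·x + 48·x^2) + (2 + 12·x)·Dx + (-1 + x + 3·x^2)·Dx^2  (order 2).
h: a_k = 0, -24, -24, -32, -104, -1256/5, -2816/5, -136216/105, -313624/105, -6504544/945, …
ICs: h(0) = 0, h′(0) = -24.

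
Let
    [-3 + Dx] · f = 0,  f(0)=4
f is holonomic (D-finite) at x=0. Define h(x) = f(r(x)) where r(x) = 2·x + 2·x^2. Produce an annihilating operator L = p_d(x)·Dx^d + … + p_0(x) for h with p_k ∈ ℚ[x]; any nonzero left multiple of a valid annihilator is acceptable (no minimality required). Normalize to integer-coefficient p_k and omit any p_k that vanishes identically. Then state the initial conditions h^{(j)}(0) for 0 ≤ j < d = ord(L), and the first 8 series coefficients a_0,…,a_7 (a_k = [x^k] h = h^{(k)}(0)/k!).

f: a_k = 4, 12, 18, 18, 27/2, 81/10, 81/20, 243/140, …
L₀ from L_f via x↦r, Dx↦r'^{-1}Dx.
L = (-6 - 12·x) + Dx  (order 1).
h: a_k = 4, 24, 96, 288, 720, 7776/5, 14976/5, 183168/35, …
ICs: h(0) = 4.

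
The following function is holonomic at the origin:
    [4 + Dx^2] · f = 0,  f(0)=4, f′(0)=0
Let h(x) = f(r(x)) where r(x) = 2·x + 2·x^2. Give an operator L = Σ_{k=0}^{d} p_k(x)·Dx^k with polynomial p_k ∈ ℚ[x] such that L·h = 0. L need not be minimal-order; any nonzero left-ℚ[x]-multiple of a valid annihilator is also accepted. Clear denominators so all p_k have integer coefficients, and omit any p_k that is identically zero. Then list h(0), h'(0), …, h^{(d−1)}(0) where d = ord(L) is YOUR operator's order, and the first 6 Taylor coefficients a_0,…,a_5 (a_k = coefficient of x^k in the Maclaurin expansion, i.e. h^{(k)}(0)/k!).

L = (16 + 96·x + 192·x^2 + 128·x^3) - 2·Dx + (1 + 2·x)·Dx^2  (order 2).
h: a_k = 4, 0, -32, -64, 32/3, 512/3, …
ICs: h(0) = 4, h′(0) = 0.

f: a_k = 4, 0, -8, 0, 8/3, 0, …
f∘r: x↦r, Dx↦Dx/r' in L_f ⇒ L₀.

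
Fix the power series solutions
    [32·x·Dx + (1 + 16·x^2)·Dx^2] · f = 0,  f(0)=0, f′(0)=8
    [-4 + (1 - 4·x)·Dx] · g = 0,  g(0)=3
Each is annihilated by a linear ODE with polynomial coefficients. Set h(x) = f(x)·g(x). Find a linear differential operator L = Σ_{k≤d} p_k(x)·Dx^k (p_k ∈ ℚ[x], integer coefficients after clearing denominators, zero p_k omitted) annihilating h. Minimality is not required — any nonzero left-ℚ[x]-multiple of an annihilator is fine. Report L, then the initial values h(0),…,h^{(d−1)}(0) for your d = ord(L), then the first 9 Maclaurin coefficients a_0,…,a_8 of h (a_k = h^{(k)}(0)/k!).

f: a_k = 0, 8, 0, -128/3, 0, 2048/5, 0, -32768/7, 0, …
g: a_k = 3, 12, 48, 192, 768, 3072, 12288, 49152, 196608, …
Product ⇒ symmetric product L₀, ord ≤ 2.
L = 128·x + (8 - 32·x + 256·x^2)·Dx + (-1 + 4·x - 16·x^2 + 64·x^3)·Dx^2  (order 2).
h: a_k = 0, 24, 96, 256, 1024, 26624/5, 106496/5, 2490368/35, 9961472/35, …
ICs: h(0) = 0, h′(0) = 24.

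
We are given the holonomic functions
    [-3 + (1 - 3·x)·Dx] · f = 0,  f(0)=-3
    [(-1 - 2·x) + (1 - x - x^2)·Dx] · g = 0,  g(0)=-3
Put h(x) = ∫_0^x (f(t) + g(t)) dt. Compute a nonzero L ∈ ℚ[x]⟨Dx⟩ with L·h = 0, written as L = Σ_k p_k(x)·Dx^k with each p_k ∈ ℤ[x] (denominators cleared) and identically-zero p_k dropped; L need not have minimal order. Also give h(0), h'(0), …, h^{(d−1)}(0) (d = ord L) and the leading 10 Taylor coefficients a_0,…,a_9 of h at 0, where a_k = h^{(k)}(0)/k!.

L = (-6 - 36·x + 18·x^2 - 18·x^3)·Dx + (14 - 18·x - 24·x^2 + 18·x^3 - 36·x^4)·Dx^2 + (-2 + 10·x - 15·x^2 + 10·x^3 - 9·x^5)·Dx^3  (order 3).
h: a_k = 0, -6, -6, -11, -45/2, -258/5, -251/2, -318, -828, -6595/3, …
ICs: h(0) = 0, h′(0) = -6, h′′(0) = -12.

f: a_k = -3, -9, -27, -81, -243, -729, -2187, -6561, -19683, -59049, …
g: a_k = -3, -3, -6, -9, -15, -24, -39, -63, -102, -165, …
f+g: L₀ = lclm(L_f,L_g), ord ≤ 1+1.
∫: right-multiply L₀ by Dx.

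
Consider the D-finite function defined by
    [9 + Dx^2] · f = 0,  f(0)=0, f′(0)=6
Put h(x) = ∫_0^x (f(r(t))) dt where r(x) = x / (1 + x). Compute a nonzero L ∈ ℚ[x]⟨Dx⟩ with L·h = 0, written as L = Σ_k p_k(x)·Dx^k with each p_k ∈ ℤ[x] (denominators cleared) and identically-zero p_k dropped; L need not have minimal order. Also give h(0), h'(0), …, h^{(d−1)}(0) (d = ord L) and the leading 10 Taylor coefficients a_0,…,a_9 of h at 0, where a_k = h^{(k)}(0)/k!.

f: a_k = 0, 6, 0, -9, 0, 81/20, 0, -243/280, 0, 243/2240, …
h₀=f(r): pull back L_f along r ⇒ L₀.
h=∫₀ˣh₀: take L = L₀·Dx.
L = 9·Dx + (2 + 6·x + 6·x^2 + 2·x^3)·Dx^2 + (1 + 4·x + 6·x^2 + 4·x^3 + x^4)·Dx^3  (order 3).
h: a_k = 0, 0, 3, -2, -3/4, 21/5, -293/40, 255/28, -19353/2240, 631/120, …
ICs: h(0) = 0, h′(0) = 0, h′′(0) = 6.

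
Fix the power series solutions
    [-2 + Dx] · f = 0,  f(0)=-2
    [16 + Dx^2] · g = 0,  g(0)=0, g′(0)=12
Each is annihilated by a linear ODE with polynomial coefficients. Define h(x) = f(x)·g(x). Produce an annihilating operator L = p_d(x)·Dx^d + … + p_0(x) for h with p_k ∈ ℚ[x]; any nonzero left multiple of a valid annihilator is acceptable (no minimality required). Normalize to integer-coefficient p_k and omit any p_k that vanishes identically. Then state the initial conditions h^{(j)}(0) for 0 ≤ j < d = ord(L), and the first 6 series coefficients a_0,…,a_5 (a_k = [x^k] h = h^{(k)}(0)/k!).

L = 20 - 4·Dx + Dx^2  (order 2).
h: a_k = 0, -24, -48, 16, 96, 304/5, …
ICs: h(0) = 0, h′(0) = -24.

f: a_k = -2, -4, -4, -8/3, -4/3, -8/15, …
g: a_k = 0, 12, 0, -32, 0, 128/5, …
h₀=f·g: eliminate ⇒ L₀, order ≤ 1·2.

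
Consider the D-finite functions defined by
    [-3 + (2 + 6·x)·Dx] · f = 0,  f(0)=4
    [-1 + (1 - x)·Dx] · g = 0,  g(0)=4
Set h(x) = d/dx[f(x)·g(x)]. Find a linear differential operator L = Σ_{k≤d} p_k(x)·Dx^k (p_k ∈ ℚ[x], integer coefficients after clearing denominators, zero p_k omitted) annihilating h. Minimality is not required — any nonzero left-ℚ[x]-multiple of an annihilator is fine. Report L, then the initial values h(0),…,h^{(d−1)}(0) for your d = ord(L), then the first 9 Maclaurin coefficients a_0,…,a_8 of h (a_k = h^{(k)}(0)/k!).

L = (11 + 90·x + 27·x^2) + (-10 - 26·x + 18·x^2 + 18·x^3)·Dx  (order 1).
h: a_k = 40, 44, 147, -13/2, 8375/16, -25827/32, 384671/128, -1935421/256, 91822527/4096, …
ICs: h(0) = 40.

f: a_k = 4, 6, -9/2, 27/4, -405/32, 1701/64, -15309/256, 72171/512, -2814669/8192, …
g: a_k = 4, 4, 4, 4, 4, 4, 4, 4, 4, …
h₀=f·g: eliminate ⇒ L₀, order ≤ 1·1.
Differentiate: ansatz ord ≤ ord L₀ ⇒ L.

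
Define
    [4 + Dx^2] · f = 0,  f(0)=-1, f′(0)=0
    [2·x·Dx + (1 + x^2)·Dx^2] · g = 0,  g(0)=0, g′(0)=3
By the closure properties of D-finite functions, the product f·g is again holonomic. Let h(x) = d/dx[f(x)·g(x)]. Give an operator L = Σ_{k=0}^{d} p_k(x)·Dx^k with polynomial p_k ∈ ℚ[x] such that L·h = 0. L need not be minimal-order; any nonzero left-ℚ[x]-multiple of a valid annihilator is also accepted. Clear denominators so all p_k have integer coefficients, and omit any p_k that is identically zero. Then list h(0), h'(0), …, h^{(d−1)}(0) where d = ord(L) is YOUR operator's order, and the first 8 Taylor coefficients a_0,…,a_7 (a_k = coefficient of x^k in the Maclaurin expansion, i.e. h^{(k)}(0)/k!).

f: a_k = -1, 0, 2, 0, -2/3, 0, 4/45, 0, …
g: a_k = 0, 3, 0, -1, 0, 3/5, 0, -3/7, …
Sym-product of L_f,L_g gives L₀ (≤ ord 4).
Differentiate: ansatz ord ≤ ord L₀ ⇒ L.
L = (512 + 1824·x^2 + 2768·x^4 + 1920·x^6 + 912·x^8 + 320·x^10 + 64·x^12) + (248·x + 944·x^3 + 1240·x^5 + 800·x^7 + 320·x^9 + 64·x^11)·Dx + (168 + 652·x^2 + 1080·x^4 + 892·x^6 + 488·x^8 + 176·x^10 + 32·x^12)·Dx^2 + (62·x + 236·x^3 + 310·x^5 + 200·x^7 + 80·x^9 + 16·x^11)·Dx^3 + (10 + 49·x^2 + 97·x^4 + 103·x^6 + 65·x^8 + 24·x^10 + 4·x^12)·Dx^4  (order 4).
h: a_k = -3, 0, 21, 0, -23, 0, 269/15, 0, …
ICs: h(0) = -3, h′(0) = 0, h′′(0) = 42, h′′′(0) = 0.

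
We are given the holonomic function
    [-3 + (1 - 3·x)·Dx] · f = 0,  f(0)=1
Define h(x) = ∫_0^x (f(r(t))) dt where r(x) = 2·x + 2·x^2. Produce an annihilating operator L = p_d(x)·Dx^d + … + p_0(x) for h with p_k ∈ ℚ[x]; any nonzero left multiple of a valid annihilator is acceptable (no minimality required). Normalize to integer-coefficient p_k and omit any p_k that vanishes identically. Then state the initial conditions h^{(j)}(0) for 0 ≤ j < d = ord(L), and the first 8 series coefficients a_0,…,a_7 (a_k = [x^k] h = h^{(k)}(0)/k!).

L = (6 + 12·x)·Dx + (-1 + 6·x + 6·x^2)·Dx^2  (order 2).
h: a_k = 0, 1, 3, 14, 72, 396, 2268, 93528/7, …
ICs: h(0) = 0, h′(0) = 1.

f: a_k = 1, 3, 9, 27, 81, 243, 729, 2187, …
Change of var in L_f (x↦r) gives L₀.
h=∫₀ˣh₀: take L = L₀·Dx.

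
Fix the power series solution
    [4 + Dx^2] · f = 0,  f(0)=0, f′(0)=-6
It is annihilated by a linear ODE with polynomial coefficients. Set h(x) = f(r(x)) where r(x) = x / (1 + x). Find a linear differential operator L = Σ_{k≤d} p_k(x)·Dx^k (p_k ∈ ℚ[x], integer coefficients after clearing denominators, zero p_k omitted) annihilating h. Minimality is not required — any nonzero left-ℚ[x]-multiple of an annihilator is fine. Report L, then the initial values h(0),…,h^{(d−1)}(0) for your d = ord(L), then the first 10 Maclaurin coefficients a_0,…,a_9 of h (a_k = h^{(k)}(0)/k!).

f: a_k = 0, -6, 0, 4, 0, -4/5, 0, 8/105, 0, -4/945, …
f∘r: x↦r, Dx↦Dx/r' in L_f ⇒ L₀.
L = 4 + (2 + 6·x + 6·x^2 + 2·x^3)·Dx + (1 + 4·x + 6·x^2 + 4·x^3 + x^4)·Dx^2  (order 2).
h: a_k = 0, -6, 6, -2, -6, 86/5, -30, 4418/105, -758/15, 49262/945, …
ICs: h(0) = 0, h′(0) = -6.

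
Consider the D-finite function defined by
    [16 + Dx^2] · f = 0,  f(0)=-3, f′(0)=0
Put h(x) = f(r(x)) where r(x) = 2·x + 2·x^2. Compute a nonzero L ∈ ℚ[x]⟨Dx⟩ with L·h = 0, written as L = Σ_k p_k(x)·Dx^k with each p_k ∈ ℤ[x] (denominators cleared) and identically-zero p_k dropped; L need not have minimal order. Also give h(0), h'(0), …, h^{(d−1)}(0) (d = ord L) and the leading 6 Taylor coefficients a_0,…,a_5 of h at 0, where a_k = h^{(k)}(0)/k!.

L = (64 + 384·x + 768·x^2 + 512·x^3) - 2·Dx + (1 + 2·x)·Dx^2  (order 2).
h: a_k = -3, 0, 96, 192, -416, -2048, …
ICs: h(0) = -3, h′(0) = 0.

f: a_k = -3, 0, 24, 0, -32, 0, …
h₀=f(r): pull back L_f along r ⇒ L₀.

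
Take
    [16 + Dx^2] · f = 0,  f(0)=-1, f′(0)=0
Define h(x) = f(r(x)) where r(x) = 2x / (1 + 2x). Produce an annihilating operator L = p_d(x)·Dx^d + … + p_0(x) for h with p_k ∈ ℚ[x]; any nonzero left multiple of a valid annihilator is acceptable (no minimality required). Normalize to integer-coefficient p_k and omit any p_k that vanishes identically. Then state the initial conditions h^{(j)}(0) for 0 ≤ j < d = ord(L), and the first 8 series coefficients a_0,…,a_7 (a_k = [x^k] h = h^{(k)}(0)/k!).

f: a_k = -1, 0, 8, 0, -32/3, 0, 256/45, 0, …
L₀ from L_f via x↦r, Dx↦r'^{-1}Dx.
L = 64 + (4 + 24·x + 48·x^2 + 32·x^3)·Dx + (1 + 8·x + 24·x^2 + 32·x^3 + 16·x^4)·Dx^2  (order 2).
h: a_k = -1, 0, 32, -128, 640/3, 1024/3, -175616/45, 83968/5, …
ICs: h(0) = -1, h′(0) = 0.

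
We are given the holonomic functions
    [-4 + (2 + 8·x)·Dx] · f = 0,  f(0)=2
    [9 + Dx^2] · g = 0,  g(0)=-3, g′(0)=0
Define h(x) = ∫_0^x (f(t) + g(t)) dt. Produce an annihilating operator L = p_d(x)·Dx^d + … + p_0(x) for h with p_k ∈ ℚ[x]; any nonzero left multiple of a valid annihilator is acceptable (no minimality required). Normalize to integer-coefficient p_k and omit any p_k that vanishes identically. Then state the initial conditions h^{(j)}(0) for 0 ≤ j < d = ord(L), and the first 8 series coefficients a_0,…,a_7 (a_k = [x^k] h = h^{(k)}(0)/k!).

L = (-378 - 1296·x - 2592·x^2)·Dx + (45 + 828·x + 3888·x^2 + 5184·x^3)·Dx^2 + (-42 - 144·x - 288·x^2)·Dx^3 + (5 + 92·x + 432·x^2 + 576·x^3)·Dx^4  (order 4).
h: a_k = 0, -1, 2, 19/6, 2, -241/40, 28/3, -13197/560, …
ICs: h(0) = 0, h′(0) = -1, h′′(0) = 4, h′′′(0) = 19.

f: a_k = 2, 4, -4, 8, -20, 56, -168, 528, …
g: a_k = -3, 0, 27/2, 0, -81/8, 0, 243/80, 0, …
f+g: L₀ = lclm(L_f,L_g), ord ≤ 1+2.
h=∫₀ˣh₀: take L = L₀·Dx.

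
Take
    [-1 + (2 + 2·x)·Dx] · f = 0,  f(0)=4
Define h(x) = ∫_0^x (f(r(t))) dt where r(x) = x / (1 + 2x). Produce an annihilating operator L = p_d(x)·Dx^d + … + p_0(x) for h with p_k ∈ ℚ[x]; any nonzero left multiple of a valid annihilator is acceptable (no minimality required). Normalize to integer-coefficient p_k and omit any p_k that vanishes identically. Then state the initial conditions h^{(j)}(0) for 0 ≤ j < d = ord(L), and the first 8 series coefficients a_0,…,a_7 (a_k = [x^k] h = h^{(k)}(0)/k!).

f: a_k = 4, 2, -1/2, 1/4, -5/32, 7/64, -21/256, 33/512, …
h₀=f(r): pull back L_f along r ⇒ L₀.
h=∫₀ˣh₀: take L = L₀·Dx.
L = -Dx + (2 + 10·x + 12·x^2)·Dx^2  (order 2).
h: a_k = 0, 4, 1, -3/2, 41/16, -757/160, 1181/128, -33645/1792, …
ICs: h(0) = 0, h′(0) = 4.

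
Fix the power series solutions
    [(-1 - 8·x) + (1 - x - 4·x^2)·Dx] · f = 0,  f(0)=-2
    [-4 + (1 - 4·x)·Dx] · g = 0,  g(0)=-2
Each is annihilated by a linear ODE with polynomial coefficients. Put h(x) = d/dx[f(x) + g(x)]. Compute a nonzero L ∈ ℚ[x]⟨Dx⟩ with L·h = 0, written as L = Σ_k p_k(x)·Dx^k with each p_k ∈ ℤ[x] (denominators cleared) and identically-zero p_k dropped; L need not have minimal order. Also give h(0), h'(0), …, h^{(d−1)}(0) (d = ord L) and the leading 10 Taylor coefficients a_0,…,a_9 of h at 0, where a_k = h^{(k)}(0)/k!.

f: a_k = -2, -2, -10, -18, -58, -130, -362, -882, -2330, -5858, …
g: a_k = -2, -8, -32, -128, -512, -2048, -8192, -32768, -131072, -524288, …
h₀=f+g: left-lcm gives L₀, ord ≤ 2.
h=h₀': d/dx-closure on L₀ ⇒ L.
L = (264 - 384·x + 6912·x^2 - 6144·x^3 + 6144·x^4) + (-21 - 264·x - 96·x^2 + 4608·x^3 - 5376·x^4 + 6144·x^5)·Dx + (-1 + 41·x - 228·x^2 + 288·x^3 + 256·x^4 - 768·x^5 + 1024·x^6)·Dx^2  (order 2).
h: a_k = -10, -84, -438, -2280, -10890, -51324, -235550, -1067216, -4771314, -21123300, …
ICs: h(0) = -10, h′(0) = -84.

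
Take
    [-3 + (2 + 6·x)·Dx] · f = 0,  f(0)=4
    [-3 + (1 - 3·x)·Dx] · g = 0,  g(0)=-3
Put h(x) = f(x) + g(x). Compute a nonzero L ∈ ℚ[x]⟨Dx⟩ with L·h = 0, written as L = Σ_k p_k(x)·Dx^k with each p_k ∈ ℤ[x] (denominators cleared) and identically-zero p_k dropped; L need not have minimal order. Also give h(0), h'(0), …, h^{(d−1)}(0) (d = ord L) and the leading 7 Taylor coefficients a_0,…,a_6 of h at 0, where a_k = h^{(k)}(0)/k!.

L = (45 + 81·x) + (-27 - 126·x - 243·x^2)·Dx + (2 + 18·x - 18·x^2 - 162·x^3)·Dx^2  (order 2).
h: a_k = 1, -3, -63/2, -297/4, -8181/32, -44955/64, -575181/256, …
ICs: h(0) = 1, h′(0) = -3.

f: a_k = 4, 6, -9/2, 27/4, -405/32, 1701/64, -15309/256, …
g: a_k = -3, -9, -27, -81, -243, -729, -2187, …
h₀=f+g: left-lcm gives L₀, ord ≤ 2.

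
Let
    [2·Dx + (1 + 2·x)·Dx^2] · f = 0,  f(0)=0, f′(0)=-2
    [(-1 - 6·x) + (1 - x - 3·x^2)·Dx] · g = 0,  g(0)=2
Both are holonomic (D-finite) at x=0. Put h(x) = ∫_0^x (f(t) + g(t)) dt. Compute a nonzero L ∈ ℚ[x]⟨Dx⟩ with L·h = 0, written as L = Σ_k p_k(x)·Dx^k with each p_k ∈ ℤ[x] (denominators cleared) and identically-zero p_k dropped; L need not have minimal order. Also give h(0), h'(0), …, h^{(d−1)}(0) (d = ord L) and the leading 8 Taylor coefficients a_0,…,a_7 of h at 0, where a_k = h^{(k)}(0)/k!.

f: a_k = 0, -2, 2, -8/3, 4, -32/5, 32/3, -128/7, …
g: a_k = 2, 2, 8, 14, 38, 80, 194, 434, …
h₀=f+g: left-lcm gives L₀, ord ≤ 3.
∫: right-multiply L₀ by Dx.
L = (-74 - 412·x - 948·x^2 - 864·x^3 - 648·x^4)·Dx^2 + (-17 - 212·x - 890·x^2 - 1644·x^3 - 1764·x^4 - 1080·x^5)·Dx^3 + (5 + 27·x + 33·x^2 - 68·x^3 - 276·x^4 - 396·x^5 - 216·x^6)·Dx^4  (order 4).
h: a_k = 0, 2, 0, 10/3, 17/6, 42/5, 184/15, 614/21, …
ICs: h(0) = 0, h′(0) = 2, h′′(0) = 0, h′′′(0) = 20.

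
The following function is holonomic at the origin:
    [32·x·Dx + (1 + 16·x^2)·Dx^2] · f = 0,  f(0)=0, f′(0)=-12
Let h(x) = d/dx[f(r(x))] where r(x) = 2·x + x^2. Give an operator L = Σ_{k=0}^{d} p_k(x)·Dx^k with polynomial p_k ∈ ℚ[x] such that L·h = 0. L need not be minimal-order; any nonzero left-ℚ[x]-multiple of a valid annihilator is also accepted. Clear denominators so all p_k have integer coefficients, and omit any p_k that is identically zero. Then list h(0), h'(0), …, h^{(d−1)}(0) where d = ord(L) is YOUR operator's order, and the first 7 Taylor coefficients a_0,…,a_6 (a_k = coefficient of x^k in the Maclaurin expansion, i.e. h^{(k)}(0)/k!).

f: a_k = 0, -12, 0, 64, 0, -3072/5, 0, …
Change of var in L_f (x↦r) gives L₀.
Differentiate: ansatz ord ≤ ord L₀ ⇒ L.
L = (-1 + 128·x + 256·x^2 + 192·x^3 + 48·x^4) + (1 + x + 64·x^2 + 128·x^3 + 80·x^4 + 16·x^5)·Dx  (order 1).
h: a_k = -24, -24, 1536, 3072, -96384, -294528, 5947392, …
ICs: h(0) = -24.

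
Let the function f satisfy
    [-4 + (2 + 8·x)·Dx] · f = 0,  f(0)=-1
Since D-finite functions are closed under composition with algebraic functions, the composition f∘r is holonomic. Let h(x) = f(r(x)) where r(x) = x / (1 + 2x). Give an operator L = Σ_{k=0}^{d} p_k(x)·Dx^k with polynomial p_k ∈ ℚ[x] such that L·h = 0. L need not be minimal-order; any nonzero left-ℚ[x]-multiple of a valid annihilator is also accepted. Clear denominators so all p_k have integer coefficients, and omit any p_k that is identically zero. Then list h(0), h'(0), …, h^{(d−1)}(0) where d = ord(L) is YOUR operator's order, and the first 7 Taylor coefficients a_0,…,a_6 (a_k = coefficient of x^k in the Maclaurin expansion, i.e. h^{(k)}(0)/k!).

L = -2 + (1 + 8·x + 12·x^2)·Dx  (order 1).
h: a_k = -1, -2, 6, -20, 74, -300, 1308, …
ICs: h(0) = -1.

f: a_k = -1, -2, 2, -4, 10, -28, 84, …
Change of var in L_f (x↦r) gives L₀.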